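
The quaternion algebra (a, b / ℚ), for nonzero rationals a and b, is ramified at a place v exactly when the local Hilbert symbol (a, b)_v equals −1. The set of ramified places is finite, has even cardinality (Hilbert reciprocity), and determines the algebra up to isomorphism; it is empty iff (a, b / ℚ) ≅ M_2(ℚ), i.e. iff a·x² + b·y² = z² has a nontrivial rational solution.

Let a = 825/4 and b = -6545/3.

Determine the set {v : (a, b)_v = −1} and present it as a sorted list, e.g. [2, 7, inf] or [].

[5, 7]

(a, b) ≡ (33, -19635) mod (ℚ^×)²; places V = {2, 3, 5, 7, 11, 17, ∞}.
(a,b)_3: α=1, u≡2; β=-1, v≡1 (mod 3); (2|3)=-1, (1|3)=+1; sign (−1)^1·-1^-1·+1^1 = +1.
(a,b)_5: α=2, u≡2; β=1, v≡2 (mod 5); (2|5)=-1, (2|5)=-1; sign (−1)^0·-1^1·-1^2 = -1.
(a,b)_11: α=1, u≡5; β=1, v≡7 (mod 11); (5|11)=+1, (7|11)=-1; sign (−1)^1·+1^1·-1^1 = +1.
(a,b)_2: α=-2, β=0; u≡1, v≡5 (mod 8); ε(u)ε(v)=0·0, αω(v)=-2·1, βω(u)=0·0; sum ≡ 0  ⇒  +1.
(a,b)_7: α=0, u≡5; β=1, v≡1 (mod 7); (5|7)=-1, (1|7)=+1; sign (−1)^0·-1^1·+1^0 = -1.
(a,b)_17: α=0, u≡15; β=1, v≡2 (mod 17); (15|17)=+1, (2|17)=+1; sign (−1)^0·+1^1·+1^0 = +1.
(a,b)_∞: sgn(33)=+, sgn(-19635)=−, so +1.
Ram(33, -19635) = {5, 7}; no ℚ_5-point on the conic.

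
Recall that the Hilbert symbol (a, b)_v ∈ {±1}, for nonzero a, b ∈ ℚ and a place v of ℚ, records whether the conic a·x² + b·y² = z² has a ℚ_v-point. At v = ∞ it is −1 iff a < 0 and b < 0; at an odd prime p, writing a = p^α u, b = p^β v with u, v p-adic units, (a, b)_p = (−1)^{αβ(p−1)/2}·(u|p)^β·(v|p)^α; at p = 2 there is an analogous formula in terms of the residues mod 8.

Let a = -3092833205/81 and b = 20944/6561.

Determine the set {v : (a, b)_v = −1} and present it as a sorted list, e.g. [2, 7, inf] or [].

[11, 17]

(a, b) ≡ (-5, 1309) mod (ℚ^×)²; places V = {2, 3, 5, 7, 11, 17, 19, ∞}.
(a,b)_11: α=2, u≡10; β=1, v≡9 (mod 11); (10|11)=-1, (9|11)=+1; sign (−1)^0·-1^1·+1^2 = -1.
(a,b)_2: α=0, β=4; u≡3, v≡5 (mod 8); ε(u)ε(v)=1·0, αω(v)=0·1, βω(u)=4·1; sum ≡ 0  ⇒  +1.
(a,b)_∞: sgn(-5)=−, sgn(1309)=+, so +1.
(a,b)_7: α=2, u≡1; β=1, v≡5 (mod 7); (1|7)=+1, (5|7)=-1; sign (−1)^0·+1^1·-1^2 = +1.
(a,b)_19: α=2, u≡15; β=0, v≡1 (mod 19); (15|19)=-1, (1|19)=+1; sign (−1)^0·-1^0·+1^2 = +1.
(a,b)_5: α=1, u≡4; β=0, v≡4 (mod 5); (4|5)=+1, (4|5)=+1; sign (−1)^0·+1^0·+1^1 = +1.
(a,b)_17: α=2, u≡14; β=1, v≡9 (mod 17); (14|17)=-1, (9|17)=+1; sign (−1)^0·-1^1·+1^2 = -1.
(a,b)_3: α=-4, u≡1; β=-8, v≡1 (mod 3); (1|3)=+1, (1|3)=+1; sign (−1)^0·+1^-8·+1^-4 = +1.
Ram(-5, 1309) = {11, 17}; no ℚ_11-point on the conic.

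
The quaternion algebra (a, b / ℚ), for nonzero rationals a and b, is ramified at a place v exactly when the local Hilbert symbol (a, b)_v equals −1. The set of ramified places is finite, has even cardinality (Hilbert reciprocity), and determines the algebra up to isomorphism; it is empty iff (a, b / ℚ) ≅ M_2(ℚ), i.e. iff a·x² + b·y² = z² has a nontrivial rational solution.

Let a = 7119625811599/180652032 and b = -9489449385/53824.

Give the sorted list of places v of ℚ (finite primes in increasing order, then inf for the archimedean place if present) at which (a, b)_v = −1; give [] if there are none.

Mod squares: a ≡ 186878, b ≡ -2665. Check v ∈ {∞, 2, 3, 5, 7, 11, 13, 17, 29, 37, 41, 43, 53}.
v=11: a=11^-2·(≡8), b=11^0·(≡2) mod 11; (8|11)=-1, (2|11)=-1; (−1)^{-2·0·5}·(-1)^0·(-1)^-2 = +1.
v=2: v_2(a)=-11, v_2(b)=-6; units ≡ 7, 7 (mod 8); ε·ε+αω+βω = 1·1+-11·0+-6·0 ≡ 1  ⇒  (a,b)_2 = -1.
v=13: a=13^0·(≡1), b=13^1·(≡3) mod 13; (1|13)=+1, (3|13)=+1; (−1)^{0·1·6}·(+1)^1·(+1)^0 = +1.
v=∞: 186878 > 0 and -2665 < 0  ⇒  (a,b)_∞ = +1.
v=53: a=53^1·(≡4), b=53^0·(≡4) mod 53; (4|53)=+1, (4|53)=+1; (−1)^{1·0·26}·(+1)^0·(+1)^1 = +1.
v=37: a=37^0·(≡4), b=37^2·(≡1) mod 37; (4|37)=+1, (1|37)=+1; (−1)^{0·2·18}·(+1)^2·(+1)^0 = +1.
v=17: a=17^0·(≡3), b=17^2·(≡9) mod 17; (3|17)=-1, (9|17)=+1; (−1)^{0·2·8}·(-1)^2·(+1)^0 = +1.
v=5: a=5^0·(≡2), b=5^1·(≡2) mod 5; (2|5)=-1, (2|5)=-1; (−1)^{0·1·2}·(-1)^1·(-1)^0 = -1.
v=29: a=29^2·(≡27), b=29^-2·(≡2) mod 29; (27|29)=-1, (2|29)=-1; (−1)^{2·-2·14}·(-1)^-2·(-1)^2 = +1.
v=43: a=43^3·(≡22), b=43^0·(≡23) mod 43; (22|43)=-1, (23|43)=+1; (−1)^{3·0·21}·(-1)^0·(+1)^3 = +1.
v=7: a=7^2·(≡3), b=7^0·(≡4) mod 7; (3|7)=-1, (4|7)=+1; (−1)^{2·0·3}·(-1)^0·(+1)^2 = +1.
v=41: a=41^1·(≡3), b=41^1·(≡30) mod 41; (3|41)=-1, (30|41)=-1; (−1)^{1·1·20}·(-1)^1·(-1)^1 = +1.
v=3: a=3^-6·(≡2), b=3^2·(≡2) mod 3; (2|3)=-1, (2|3)=-1; (−1)^{-6·2·1}·(-1)^2·(-1)^-6 = +1.
Ram(186878, -2665) = {2, 5}; no ℚ_2-point on the conic.

[2, 5]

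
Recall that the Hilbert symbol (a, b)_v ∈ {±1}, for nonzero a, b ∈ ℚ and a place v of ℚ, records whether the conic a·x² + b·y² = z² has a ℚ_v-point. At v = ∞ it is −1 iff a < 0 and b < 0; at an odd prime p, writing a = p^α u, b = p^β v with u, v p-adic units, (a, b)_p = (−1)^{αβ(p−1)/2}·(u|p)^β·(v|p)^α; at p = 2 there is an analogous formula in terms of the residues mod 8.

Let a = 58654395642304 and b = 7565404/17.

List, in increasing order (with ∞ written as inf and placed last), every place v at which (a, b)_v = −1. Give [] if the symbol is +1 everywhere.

[2, 17, 29, 31]

Mod squares: a ≡ 31, b ≡ 5423. Check v ∈ {∞, 2, 7, 11, 17, 29, 31}.
v=11: a=11^4·(≡5), b=11^3·(≡5) mod 11; (5|11)=+1, (5|11)=+1; (−1)^{4·3·5}·(+1)^3·(+1)^4 = +1.
v=7: a=7^4·(≡5), b=7^2·(≡6) mod 7; (5|7)=-1, (6|7)=-1; (−1)^{4·2·3}·(-1)^2·(-1)^4 = +1.
v=17: a=17^0·(≡6), b=17^-1·(≡13) mod 17; (6|17)=-1, (13|17)=+1; (−1)^{0·-1·8}·(-1)^-1·(+1)^0 = -1.
v=2: v_2(a)=6, v_2(b)=2; units ≡ 7, 7 (mod 8); ε·ε+αω+βω = 1·1+6·0+2·0 ≡ 1  ⇒  (a,b)_2 = -1.
v=∞: 31 > 0 and 5423 > 0  ⇒  (a,b)_∞ = +1.
v=31: a=31^1·(≡16), b=31^0·(≡6) mod 31; (16|31)=+1, (6|31)=-1; (−1)^{1·0·15}·(+1)^0·(-1)^1 = -1.
v=29: a=29^2·(≡27), b=29^1·(≡20) mod 29; (27|29)=-1, (20|29)=+1; (−1)^{2·1·14}·(-1)^1·(+1)^2 = -1.
Ram(31, 5423) = {2, 17, 29, 31}; no ℚ_2-point on the conic.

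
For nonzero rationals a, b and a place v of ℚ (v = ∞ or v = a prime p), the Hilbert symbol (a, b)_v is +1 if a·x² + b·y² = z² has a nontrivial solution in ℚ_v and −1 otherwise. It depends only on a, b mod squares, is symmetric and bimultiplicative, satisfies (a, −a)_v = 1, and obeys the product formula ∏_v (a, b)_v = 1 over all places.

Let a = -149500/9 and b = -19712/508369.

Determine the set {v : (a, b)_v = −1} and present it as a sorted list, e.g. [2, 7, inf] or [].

(a, b) ≡ (-1495, -77) mod (ℚ^×)²; places V = {2, 3, 5, 7, 11, 13, 23, 31, ∞}.
(a,b)_5: α=3, u≡1; β=0, v≡2 (mod 5); (1|5)=+1, (2|5)=-1; sign (−1)^0·+1^0·-1^3 = -1.
(a,b)_∞: sgn(-1495)=−, sgn(-77)=−, so -1.
(a,b)_3: α=-2, u≡2; β=0, v≡1 (mod 3); (2|3)=-1, (1|3)=+1; sign (−1)^0·-1^0·+1^-2 = +1.
(a,b)_2: α=2, β=8; u≡1, v≡3 (mod 8); ε(u)ε(v)=0·1, αω(v)=2·1, βω(u)=8·0; sum ≡ 0  ⇒  +1.
(a,b)_23: α=1, u≡1; β=-2, v≡14 (mod 23); (1|23)=+1, (14|23)=-1; sign (−1)^0·+1^-2·-1^1 = -1.
(a,b)_31: α=0, u≡29; β=-2, v≡2 (mod 31); (29|31)=-1, (2|31)=+1; sign (−1)^0·-1^-2·+1^0 = +1.
(a,b)_7: α=0, u≡3; β=1, v≡5 (mod 7); (3|7)=-1, (5|7)=-1; sign (−1)^0·-1^1·-1^0 = -1.
(a,b)_13: α=1, u≡2; β=0, v≡12 (mod 13); (2|13)=-1, (12|13)=+1; sign (−1)^0·-1^0·+1^1 = +1.
(a,b)_11: α=0, u≡5; β=1, v≡3 (mod 11); (5|11)=+1, (3|11)=+1; sign (−1)^0·+1^1·+1^0 = +1.
Ram(-1495, -77) = {5, 7, 23, ∞}; no ℚ_5-point on the conic.

[5, 7, 23, inf]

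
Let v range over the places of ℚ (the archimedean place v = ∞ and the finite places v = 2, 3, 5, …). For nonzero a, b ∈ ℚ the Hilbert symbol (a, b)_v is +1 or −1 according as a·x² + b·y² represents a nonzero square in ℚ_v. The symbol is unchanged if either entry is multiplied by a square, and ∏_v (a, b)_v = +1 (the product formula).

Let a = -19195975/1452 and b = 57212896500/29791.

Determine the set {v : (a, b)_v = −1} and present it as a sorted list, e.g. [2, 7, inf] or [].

[2, 3, 5, 17, 29, 31, 37, 41]

(a, b) ≡ (-2397, 6818915) mod (ℚ^×)²; places V = {2, 3, 5, 11, 17, 29, 31, 37, 41, 47, ∞}.
(a,b)_∞: sgn(-2397)=−, sgn(6818915)=+, so +1.
(a,b)_5: α=2, u≡3; β=3, v≡2 (mod 5); (3|5)=-1, (2|5)=-1; sign (−1)^0·-1^3·-1^2 = -1.
(a,b)_29: α=0, u≡12; β=1, v≡27 (mod 29); (12|29)=-1, (27|29)=-1; sign (−1)^0·-1^1·-1^0 = -1.
(a,b)_47: α=1, u≡46; β=0, v≡12 (mod 47); (46|47)=-1, (12|47)=+1; sign (−1)^0·-1^0·+1^1 = +1.
(a,b)_17: α=1, u≡12; β=2, v≡7 (mod 17); (12|17)=-1, (7|17)=-1; sign (−1)^0·-1^2·-1^1 = -1.
(a,b)_11: α=-2, u≡4; β=0, v≡4 (mod 11); (4|11)=+1, (4|11)=+1; sign (−1)^0·+1^0·+1^-2 = +1.
(a,b)_41: α=0, u≡6; β=1, v≡19 (mod 41); (6|41)=-1, (19|41)=-1; sign (−1)^0·-1^1·-1^0 = -1.
(a,b)_37: α=0, u≡20; β=1, v≡20 (mod 37); (20|37)=-1, (20|37)=-1; sign (−1)^0·-1^1·-1^0 = -1.
(a,b)_31: α=2, u≡27; β=-3, v≡14 (mod 31); (27|31)=-1, (14|31)=+1; sign (−1)^0·-1^-3·+1^2 = -1.
(a,b)_3: α=-1, u≡2; β=2, v≡2 (mod 3); (2|3)=-1, (2|3)=-1; sign (−1)^0·-1^2·-1^-1 = -1.
(a,b)_2: α=-2, β=2; u≡3, v≡3 (mod 8); ε(u)ε(v)=1·1, αω(v)=-2·1, βω(u)=2·1; sum ≡ 1  ⇒  -1.
|Ram(-2397, 6818915)| = 8, even; anisotropic at {2, 3, 5, 17, 29, 31, 37, 41}.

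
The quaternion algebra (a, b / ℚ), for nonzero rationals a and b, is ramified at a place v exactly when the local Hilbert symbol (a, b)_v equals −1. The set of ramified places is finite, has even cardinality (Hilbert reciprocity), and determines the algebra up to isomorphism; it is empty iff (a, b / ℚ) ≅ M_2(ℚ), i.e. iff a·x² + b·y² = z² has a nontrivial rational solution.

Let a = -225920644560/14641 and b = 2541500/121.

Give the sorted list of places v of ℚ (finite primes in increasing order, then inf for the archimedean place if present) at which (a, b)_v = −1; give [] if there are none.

Mod squares: a ≡ -482885, b ≡ 25415. Check v ∈ {∞, 2, 3, 5, 11, 13, 17, 19, 23}.
v=2: v_2(a)=4, v_2(b)=2; units ≡ 3, 7 (mod 8); ε·ε+αω+βω = 1·1+4·0+2·1 ≡ 1  ⇒  (a,b)_2 = -1.
v=5: a=5^1·(≡3), b=5^3·(≡2) mod 5; (3|5)=-1, (2|5)=-1; (−1)^{1·3·2}·(-1)^3·(-1)^1 = +1.
v=11: a=11^-4·(≡5), b=11^-2·(≡5) mod 11; (5|11)=+1, (5|11)=+1; (−1)^{-4·-2·5}·(+1)^-2·(+1)^-4 = +1.
v=17: a=17^1·(≡8), b=17^1·(≡1) mod 17; (8|17)=+1, (1|17)=+1; (−1)^{1·1·8}·(+1)^1·(+1)^1 = +1.
v=23: a=23^1·(≡4), b=23^1·(≡9) mod 23; (4|23)=+1, (9|23)=+1; (−1)^{1·1·11}·(+1)^1·(+1)^1 = -1.
v=19: a=19^3·(≡6), b=19^0·(≡14) mod 19; (6|19)=+1, (14|19)=-1; (−1)^{3·0·9}·(+1)^0·(-1)^3 = -1.
v=∞: -482885 < 0 and 25415 > 0  ⇒  (a,b)_∞ = +1.
v=3: a=3^4·(≡1), b=3^0·(≡2) mod 3; (1|3)=+1, (2|3)=-1; (−1)^{4·0·1}·(+1)^0·(-1)^4 = +1.
v=13: a=13^1·(≡10), b=13^1·(≡8) mod 13; (10|13)=+1, (8|13)=-1; (−1)^{1·1·6}·(+1)^1·(-1)^1 = -1.
Ram(-482885, 25415) = {2, 13, 19, 23}; no ℚ_2-point on the conic.

[2, 13, 19, 23]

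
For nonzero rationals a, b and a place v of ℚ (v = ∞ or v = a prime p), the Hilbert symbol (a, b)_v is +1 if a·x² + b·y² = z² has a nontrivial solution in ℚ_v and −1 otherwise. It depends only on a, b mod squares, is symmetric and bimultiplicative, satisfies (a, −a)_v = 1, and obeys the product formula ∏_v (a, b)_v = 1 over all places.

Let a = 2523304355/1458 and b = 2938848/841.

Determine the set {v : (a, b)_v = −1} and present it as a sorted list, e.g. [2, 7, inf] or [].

[5, 29]

(a, b) ≡ (246790, 1518) mod (ℚ^×)²; places V = {2, 3, 5, 11, 13, 23, 29, 37, ∞}.
(a,b)_29: α=1, u≡25; β=-2, v≡17 (mod 29); (25|29)=+1, (17|29)=-1; sign (−1)^0·+1^-2·-1^1 = -1.
(a,b)_13: α=2, u≡11; β=0, v≡9 (mod 13); (11|13)=-1, (9|13)=+1; sign (−1)^0·-1^0·+1^2 = +1.
(a,b)_∞: sgn(246790)=+, sgn(1518)=+, so +1.
(a,b)_3: α=-6, u≡1; β=1, v≡2 (mod 3); (1|3)=+1, (2|3)=-1; sign (−1)^0·+1^1·-1^-6 = +1.
(a,b)_37: α=1, u≡33; β=0, v≡21 (mod 37); (33|37)=+1, (21|37)=+1; sign (−1)^0·+1^0·+1^1 = +1.
(a,b)_2: α=-1, β=5; u≡3, v≡7 (mod 8); ε(u)ε(v)=1·1, αω(v)=-1·0, βω(u)=5·1; sum ≡ 0  ⇒  +1.
(a,b)_11: α=2, u≡9; β=3, v≡6 (mod 11); (9|11)=+1, (6|11)=-1; sign (−1)^0·+1^3·-1^2 = +1.
(a,b)_5: α=1, u≡2; β=0, v≡3 (mod 5); (2|5)=-1, (3|5)=-1; sign (−1)^0·-1^0·-1^1 = -1.
(a,b)_23: α=1, u≡9; β=1, v≡15 (mod 23); (9|23)=+1, (15|23)=-1; sign (−1)^1·+1^1·-1^1 = +1.
(246790, 1518 / ℚ) ramifies at {5, 29}: a division algebra.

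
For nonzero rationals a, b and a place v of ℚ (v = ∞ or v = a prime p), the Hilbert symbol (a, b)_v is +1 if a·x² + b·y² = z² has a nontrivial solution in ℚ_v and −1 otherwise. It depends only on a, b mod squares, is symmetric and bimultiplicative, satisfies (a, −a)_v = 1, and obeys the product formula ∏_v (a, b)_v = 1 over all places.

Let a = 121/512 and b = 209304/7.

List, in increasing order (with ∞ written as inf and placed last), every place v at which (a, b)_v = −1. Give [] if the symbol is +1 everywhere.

Mod squares: a ≡ 2, b ≡ 4522. Check v ∈ {∞, 2, 3, 7, 11, 17, 19}.
v=∞: 2 > 0 and 4522 > 0  ⇒  (a,b)_∞ = +1.
v=3: a=3^0·(≡2), b=3^4·(≡1) mod 3; (2|3)=-1, (1|3)=+1; (−1)^{0·4·1}·(-1)^4·(+1)^0 = +1.
v=7: a=7^0·(≡2), b=7^-1·(≡4) mod 7; (2|7)=+1, (4|7)=+1; (−1)^{0·-1·3}·(+1)^-1·(+1)^0 = +1.
v=17: a=17^0·(≡1), b=17^1·(≡3) mod 17; (1|17)=+1, (3|17)=-1; (−1)^{0·1·8}·(+1)^1·(-1)^0 = +1.
v=2: v_2(a)=-9, v_2(b)=3; units ≡ 1, 5 (mod 8); ε·ε+αω+βω = 0·0+-9·1+3·0 ≡ 1  ⇒  (a,b)_2 = -1.
v=19: a=19^0·(≡12), b=19^1·(≡13) mod 19; (12|19)=-1, (13|19)=-1; (−1)^{0·1·9}·(-1)^1·(-1)^0 = -1.
v=11: a=11^2·(≡2), b=11^0·(≡1) mod 11; (2|11)=-1, (1|11)=+1; (−1)^{2·0·5}·(-1)^0·(+1)^2 = +1.
(2, 4522 / ℚ) ramifies at {2, 19}: a division algebra.

[2, 19]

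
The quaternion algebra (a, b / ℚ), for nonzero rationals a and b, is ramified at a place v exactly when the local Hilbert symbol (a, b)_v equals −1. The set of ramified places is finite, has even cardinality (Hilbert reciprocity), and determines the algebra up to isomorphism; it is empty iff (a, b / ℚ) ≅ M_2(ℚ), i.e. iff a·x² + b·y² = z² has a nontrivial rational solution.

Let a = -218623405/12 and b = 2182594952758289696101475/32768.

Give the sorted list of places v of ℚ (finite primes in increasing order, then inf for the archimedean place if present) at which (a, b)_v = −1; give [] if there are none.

Mod squares: a ≡ -15015, b ≡ 38038. Check v ∈ {∞, 2, 3, 5, 7, 11, 13, 19}.
v=13: a=13^1·(≡8), b=13^3·(≡10) mod 13; (8|13)=-1, (10|13)=+1; (−1)^{1·3·6}·(-1)^3·(+1)^1 = -1.
v=19: a=19^2·(≡8), b=19^5·(≡6) mod 19; (8|19)=-1, (6|19)=+1; (−1)^{2·5·9}·(-1)^5·(+1)^2 = -1.
v=11: a=11^3·(≡8), b=11^7·(≡1) mod 11; (8|11)=-1, (1|11)=+1; (−1)^{3·7·5}·(-1)^7·(+1)^3 = +1.
v=2: v_2(a)=-2, v_2(b)=-15; units ≡ 1, 3 (mod 8); ε·ε+αω+βω = 0·1+-2·1+-15·0 ≡ 0  ⇒  (a,b)_2 = +1.
v=3: a=3^-1·(≡2), b=3^0·(≡1) mod 3; (2|3)=-1, (1|3)=+1; (−1)^{-1·0·1}·(-1)^0·(+1)^-1 = +1.
v=∞: -15015 < 0 and 38038 > 0  ⇒  (a,b)_∞ = +1.
v=5: a=5^1·(≡2), b=5^2·(≡3) mod 5; (2|5)=-1, (3|5)=-1; (−1)^{1·2·2}·(-1)^2·(-1)^1 = -1.
v=7: a=7^1·(≡4), b=7^7·(≡1) mod 7; (4|7)=+1, (1|7)=+1; (−1)^{1·7·3}·(+1)^7·(+1)^1 = -1.
(-15015, 38038 / ℚ) ramifies at {5, 7, 13, 19}: a division algebra.

[5, 7, 13, 19]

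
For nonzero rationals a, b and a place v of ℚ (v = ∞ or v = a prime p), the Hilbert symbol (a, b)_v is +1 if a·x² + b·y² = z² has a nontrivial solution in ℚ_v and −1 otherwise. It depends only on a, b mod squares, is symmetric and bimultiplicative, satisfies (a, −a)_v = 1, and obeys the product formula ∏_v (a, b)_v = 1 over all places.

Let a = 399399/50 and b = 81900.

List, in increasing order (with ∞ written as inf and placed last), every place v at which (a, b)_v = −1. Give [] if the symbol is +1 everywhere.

[7, 19]

Mod squares: a ≡ 16302, b ≡ 91. Check v ∈ {∞, 2, 3, 5, 7, 11, 13, 19}.
v=7: a=7^2·(≡3), b=7^1·(≡3) mod 7; (3|7)=-1, (3|7)=-1; (−1)^{2·1·3}·(-1)^1·(-1)^2 = -1.
v=11: a=11^1·(≡7), b=11^0·(≡5) mod 11; (7|11)=-1, (5|11)=+1; (−1)^{1·0·5}·(-1)^0·(+1)^1 = +1.
v=3: a=3^1·(≡1), b=3^2·(≡1) mod 3; (1|3)=+1, (1|3)=+1; (−1)^{1·2·1}·(+1)^2·(+1)^1 = +1.
v=2: v_2(a)=-1, v_2(b)=2; units ≡ 7, 3 (mod 8); ε·ε+αω+βω = 1·1+-1·1+2·0 ≡ 0  ⇒  (a,b)_2 = +1.
v=19: a=19^1·(≡18), b=19^0·(≡10) mod 19; (18|19)=-1, (10|19)=-1; (−1)^{1·0·9}·(-1)^0·(-1)^1 = -1.
v=13: a=13^1·(≡11), b=13^1·(≡8) mod 13; (11|13)=-1, (8|13)=-1; (−1)^{1·1·6}·(-1)^1·(-1)^1 = +1.
v=5: a=5^-2·(≡2), b=5^2·(≡1) mod 5; (2|5)=-1, (1|5)=+1; (−1)^{-2·2·2}·(-1)^2·(+1)^-2 = +1.
v=∞: 16302 > 0 and 91 > 0  ⇒  (a,b)_∞ = +1.
Ram(16302, 91) = {7, 19}; no ℚ_7-point on the conic.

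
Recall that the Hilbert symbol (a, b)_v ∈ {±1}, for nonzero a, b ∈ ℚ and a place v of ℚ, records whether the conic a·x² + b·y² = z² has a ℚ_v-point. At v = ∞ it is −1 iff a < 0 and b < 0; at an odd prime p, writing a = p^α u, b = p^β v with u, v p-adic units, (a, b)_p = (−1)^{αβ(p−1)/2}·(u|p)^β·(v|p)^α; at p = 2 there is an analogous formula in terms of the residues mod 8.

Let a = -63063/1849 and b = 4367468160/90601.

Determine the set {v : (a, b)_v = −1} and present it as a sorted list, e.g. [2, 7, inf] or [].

(a, b) ≡ (-143, 93610) mod (ℚ^×)²; places V = {2, 3, 5, 7, 11, 13, 23, 37, 43, ∞}.
(a,b)_11: α=1, u≡9; β=1, v≡7 (mod 11); (9|11)=+1, (7|11)=-1; sign (−1)^1·+1^1·-1^1 = +1.
(a,b)_∞: sgn(-143)=−, sgn(93610)=+, so +1.
(a,b)_13: α=1, u≡8; β=0, v≡4 (mod 13); (8|13)=-1, (4|13)=+1; sign (−1)^0·-1^0·+1^1 = +1.
(a,b)_7: α=2, u≡1; β=-2, v≡6 (mod 7); (1|7)=+1, (6|7)=-1; sign (−1)^0·+1^-2·-1^2 = +1.
(a,b)_23: α=0, u≡8; β=1, v≡20 (mod 23); (8|23)=+1, (20|23)=-1; sign (−1)^0·+1^1·-1^0 = +1.
(a,b)_3: α=2, u≡1; β=6, v≡1 (mod 3); (1|3)=+1, (1|3)=+1; sign (−1)^0·+1^6·+1^2 = +1.
(a,b)_37: α=0, u≡15; β=1, v≡32 (mod 37); (15|37)=-1, (32|37)=-1; sign (−1)^0·-1^1·-1^0 = -1.
(a,b)_5: α=0, u≡3; β=1, v≡2 (mod 5); (3|5)=-1, (2|5)=-1; sign (−1)^0·-1^1·-1^0 = -1.
(a,b)_43: α=-2, u≡18; β=-2, v≡7 (mod 43); (18|43)=-1, (7|43)=-1; sign (−1)^0·-1^-2·-1^-2 = +1.
(a,b)_2: α=0, β=7; u≡1, v≡5 (mod 8); ε(u)ε(v)=0·0, αω(v)=0·1, βω(u)=7·0; sum ≡ 0  ⇒  +1.
|Ram(-143, 93610)| = 2, even; anisotropic at {5, 37}.

[5, 37]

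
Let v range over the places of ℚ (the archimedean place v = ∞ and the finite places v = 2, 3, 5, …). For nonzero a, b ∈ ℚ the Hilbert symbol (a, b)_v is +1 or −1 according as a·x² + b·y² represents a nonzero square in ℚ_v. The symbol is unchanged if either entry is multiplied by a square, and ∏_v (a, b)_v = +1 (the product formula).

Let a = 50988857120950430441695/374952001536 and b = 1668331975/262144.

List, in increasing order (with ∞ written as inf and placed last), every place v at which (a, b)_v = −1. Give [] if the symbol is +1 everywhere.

[17, 47]

Mod squares: a ≡ 695130, b ≡ 799. Check v ∈ {∞, 2, 3, 5, 7, 13, 17, 29, 31, 47}.
v=13: a=13^4·(≡2), b=13^0·(≡2) mod 13; (2|13)=-1, (2|13)=-1; (−1)^{4·0·6}·(-1)^0·(-1)^4 = +1.
v=2: v_2(a)=-15, v_2(b)=-18; units ≡ 5, 7 (mod 8); ε·ε+αω+βω = 0·1+-15·0+-18·1 ≡ 0  ⇒  (a,b)_2 = +1.
v=∞: 695130 > 0 and 799 > 0  ⇒  (a,b)_∞ = +1.
v=7: a=7^-2·(≡4), b=7^0·(≡2) mod 7; (4|7)=+1, (2|7)=+1; (−1)^{-2·0·3}·(+1)^0·(+1)^-2 = +1.
v=29: a=29^1·(≡22), b=29^0·(≡4) mod 29; (22|29)=+1, (4|29)=+1; (−1)^{1·0·14}·(+1)^0·(+1)^1 = +1.
v=5: a=5^1·(≡4), b=5^2·(≡1) mod 5; (4|5)=+1, (1|5)=+1; (−1)^{1·2·2}·(+1)^2·(+1)^1 = +1.
v=17: a=17^9·(≡6), b=17^5·(≡9) mod 17; (6|17)=-1, (9|17)=+1; (−1)^{9·5·8}·(-1)^5·(+1)^9 = -1.
v=31: a=31^-2·(≡27), b=31^0·(≡29) mod 31; (27|31)=-1, (29|31)=-1; (−1)^{-2·0·15}·(-1)^0·(-1)^-2 = +1.
v=47: a=47^3·(≡27), b=47^1·(≡34) mod 47; (27|47)=+1, (34|47)=+1; (−1)^{3·1·23}·(+1)^1·(+1)^3 = -1.
v=3: a=3^-5·(≡2), b=3^0·(≡1) mod 3; (2|3)=-1, (1|3)=+1; (−1)^{-5·0·1}·(-1)^0·(+1)^-5 = +1.
|Ram(695130, 799)| = 2, even; anisotropic at {17, 47}.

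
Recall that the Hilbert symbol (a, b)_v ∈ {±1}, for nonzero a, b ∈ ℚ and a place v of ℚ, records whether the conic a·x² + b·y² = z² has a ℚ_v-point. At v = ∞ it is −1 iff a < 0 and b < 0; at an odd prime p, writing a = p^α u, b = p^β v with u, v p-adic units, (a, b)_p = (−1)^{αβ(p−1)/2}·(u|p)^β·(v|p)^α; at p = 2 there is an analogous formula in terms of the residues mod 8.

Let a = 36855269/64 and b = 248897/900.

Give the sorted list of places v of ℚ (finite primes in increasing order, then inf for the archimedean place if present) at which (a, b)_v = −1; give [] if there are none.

[23, 41]

(a, b) ≡ (304589, 17) mod (ℚ^×)²; places V = {2, 3, 5, 11, 17, 19, 23, 41, ∞}.
(a,b)_19: α=1, u≡14; β=0, v≡5 (mod 19); (14|19)=-1, (5|19)=+1; sign (−1)^0·-1^0·+1^1 = +1.
(a,b)_5: α=0, u≡1; β=-2, v≡2 (mod 5); (1|5)=+1, (2|5)=-1; sign (−1)^0·+1^-2·-1^0 = +1.
(a,b)_17: α=1, u≡9; β=1, v≡13 (mod 17); (9|17)=+1, (13|17)=+1; sign (−1)^0·+1^1·+1^1 = +1.
(a,b)_3: α=0, u≡2; β=-2, v≡2 (mod 3); (2|3)=-1, (2|3)=-1; sign (−1)^0·-1^-2·-1^0 = +1.
(a,b)_2: α=-6, β=-2; u≡5, v≡1 (mod 8); ε(u)ε(v)=0·0, αω(v)=-6·0, βω(u)=-2·1; sum ≡ 0  ⇒  +1.
(a,b)_∞: sgn(304589)=+, sgn(17)=+, so +1.
(a,b)_23: α=1, u≡6; β=0, v≡20 (mod 23); (6|23)=+1, (20|23)=-1; sign (−1)^0·+1^0·-1^1 = -1.
(a,b)_41: α=1, u≡10; β=0, v≡7 (mod 41); (10|41)=+1, (7|41)=-1; sign (−1)^0·+1^0·-1^1 = -1.
(a,b)_11: α=2, u≡6; β=4, v≡8 (mod 11); (6|11)=-1, (8|11)=-1; sign (−1)^0·-1^4·-1^2 = +1.
Ram(304589, 17) = {23, 41}; no ℚ_23-point on the conic.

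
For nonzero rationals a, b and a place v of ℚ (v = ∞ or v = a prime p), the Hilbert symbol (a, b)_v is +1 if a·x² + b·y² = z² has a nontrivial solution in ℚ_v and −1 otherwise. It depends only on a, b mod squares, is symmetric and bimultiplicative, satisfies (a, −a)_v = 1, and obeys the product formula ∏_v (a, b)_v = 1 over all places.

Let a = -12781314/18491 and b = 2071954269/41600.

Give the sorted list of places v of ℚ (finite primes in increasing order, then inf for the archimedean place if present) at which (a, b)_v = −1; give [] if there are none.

[2, 3, 11, 13]

Mod squares: a ≡ -6006, b ≡ 546. Check v ∈ {∞, 2, 3, 5, 7, 11, 13, 17, 41, 43}.
v=3: a=3^5·(≡2), b=3^3·(≡2) mod 3; (2|3)=-1, (2|3)=-1; (−1)^{5·3·1}·(-1)^3·(-1)^5 = -1.
v=17: a=17^2·(≡12), b=17^0·(≡15) mod 17; (12|17)=-1, (15|17)=+1; (−1)^{2·0·8}·(-1)^0·(+1)^2 = +1.
v=43: a=43^0·(≡6), b=43^2·(≡34) mod 43; (6|43)=+1, (34|43)=-1; (−1)^{0·2·21}·(+1)^2·(-1)^0 = +1.
v=7: a=7^1·(≡5), b=7^3·(≡2) mod 7; (5|7)=-1, (2|7)=+1; (−1)^{1·3·3}·(-1)^3·(+1)^1 = +1.
v=41: a=41^-2·(≡21), b=41^0·(≡11) mod 41; (21|41)=+1, (11|41)=-1; (−1)^{-2·0·20}·(+1)^0·(-1)^-2 = +1.
v=13: a=13^1·(≡5), b=13^-1·(≡4) mod 13; (5|13)=-1, (4|13)=+1; (−1)^{1·-1·6}·(-1)^-1·(+1)^1 = -1.
v=5: a=5^0·(≡1), b=5^-2·(≡1) mod 5; (1|5)=+1, (1|5)=+1; (−1)^{0·-2·2}·(+1)^-2·(+1)^0 = +1.
v=2: v_2(a)=1, v_2(b)=-7; units ≡ 5, 1 (mod 8); ε·ε+αω+βω = 0·0+1·0+-7·1 ≡ 1  ⇒  (a,b)_2 = -1.
v=∞: -6006 < 0 and 546 > 0  ⇒  (a,b)_∞ = +1.
v=11: a=11^-1·(≡9), b=11^2·(≡6) mod 11; (9|11)=+1, (6|11)=-1; (−1)^{-1·2·5}·(+1)^2·(-1)^-1 = -1.
(-6006, 546 / ℚ) ramifies at {2, 3, 11, 13}: a division algebra.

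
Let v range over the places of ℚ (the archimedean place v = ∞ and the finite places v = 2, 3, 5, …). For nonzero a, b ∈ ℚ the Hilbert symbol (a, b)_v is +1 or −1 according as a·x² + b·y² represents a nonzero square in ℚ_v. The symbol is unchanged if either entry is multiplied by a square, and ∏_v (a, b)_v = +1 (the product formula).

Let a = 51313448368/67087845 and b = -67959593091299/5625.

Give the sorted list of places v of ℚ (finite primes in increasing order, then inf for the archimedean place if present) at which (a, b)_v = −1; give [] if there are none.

[23, 31]

Mod squares: a ≡ 2015, b ≡ -299. Check v ∈ {∞, 2, 3, 5, 7, 11, 13, 23, 31, 37}.
v=3: a=3^-4·(≡2), b=3^-2·(≡1) mod 3; (2|3)=-1, (1|3)=+1; (−1)^{-4·-2·1}·(-1)^-2·(+1)^-4 = +1.
v=37: a=37^-2·(≡15), b=37^0·(≡26) mod 37; (15|37)=-1, (26|37)=+1; (−1)^{-2·0·18}·(-1)^0·(+1)^-2 = +1.
v=11: a=11^-2·(≡6), b=11^0·(≡9) mod 11; (6|11)=-1, (9|11)=+1; (−1)^{-2·0·5}·(-1)^0·(+1)^-2 = +1.
v=7: a=7^2·(≡5), b=7^2·(≡1) mod 7; (5|7)=-1, (1|7)=+1; (−1)^{2·2·3}·(-1)^2·(+1)^2 = +1.
v=∞: 2015 > 0 and -299 < 0  ⇒  (a,b)_∞ = +1.
v=31: a=31^3·(≡26), b=31^2·(≡27) mod 31; (26|31)=-1, (27|31)=-1; (−1)^{3·2·15}·(-1)^2·(-1)^3 = -1.
v=13: a=13^3·(≡1), b=13^7·(≡1) mod 13; (1|13)=+1, (1|13)=+1; (−1)^{3·7·6}·(+1)^7·(+1)^3 = +1.
v=5: a=5^-1·(≡2), b=5^-4·(≡4) mod 5; (2|5)=-1, (4|5)=+1; (−1)^{-1·-4·2}·(-1)^-4·(+1)^-1 = +1.
v=23: a=23^0·(≡10), b=23^1·(≡21) mod 23; (10|23)=-1, (21|23)=-1; (−1)^{0·1·11}·(-1)^1·(-1)^0 = -1.
v=2: v_2(a)=4, v_2(b)=0; units ≡ 7, 5 (mod 8); ε·ε+αω+βω = 1·0+4·1+0·0 ≡ 0  ⇒  (a,b)_2 = +1.
|Ram(2015, -299)| = 2, even; anisotropic at {23, 31}.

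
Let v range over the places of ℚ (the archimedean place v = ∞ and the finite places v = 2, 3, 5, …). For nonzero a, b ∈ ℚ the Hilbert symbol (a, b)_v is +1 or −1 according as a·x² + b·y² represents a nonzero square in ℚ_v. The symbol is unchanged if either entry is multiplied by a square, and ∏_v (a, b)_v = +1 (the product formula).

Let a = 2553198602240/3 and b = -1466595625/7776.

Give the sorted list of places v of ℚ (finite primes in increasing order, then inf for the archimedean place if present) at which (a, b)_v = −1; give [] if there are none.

[2, 5, 13, 23, 41, 43]

Mod squares: a ≡ 4045470, b ≡ -116358. Check v ∈ {∞, 2, 3, 5, 11, 13, 23, 41, 43}.
v=5: a=5^1·(≡1), b=5^4·(≡2) mod 5; (1|5)=+1, (2|5)=-1; (−1)^{1·4·2}·(+1)^4·(-1)^1 = -1.
v=2: v_2(a)=11, v_2(b)=-5; units ≡ 7, 5 (mod 8); ε·ε+αω+βω = 1·0+11·1+-5·0 ≡ 1  ⇒  (a,b)_2 = -1.
v=11: a=11^1·(≡2), b=11^3·(≡5) mod 11; (2|11)=-1, (5|11)=+1; (−1)^{1·3·5}·(-1)^3·(+1)^1 = +1.
v=3: a=3^-1·(≡2), b=3^-5·(≡1) mod 3; (2|3)=-1, (1|3)=+1; (−1)^{-1·-5·1}·(-1)^-5·(+1)^-1 = +1.
v=∞: 4045470 > 0 and -116358 < 0  ⇒  (a,b)_∞ = +1.
v=43: a=43^2·(≡2), b=43^1·(≡7) mod 43; (2|43)=-1, (7|43)=-1; (−1)^{2·1·21}·(-1)^1·(-1)^2 = -1.
v=41: a=41^1·(≡3), b=41^1·(≡33) mod 41; (3|41)=-1, (33|41)=+1; (−1)^{1·1·20}·(-1)^1·(+1)^1 = -1.
v=23: a=23^1·(≡16), b=23^0·(≡21) mod 23; (16|23)=+1, (21|23)=-1; (−1)^{1·0·11}·(+1)^0·(-1)^1 = -1.
v=13: a=13^1·(≡4), b=13^0·(≡6) mod 13; (4|13)=+1, (6|13)=-1; (−1)^{1·0·6}·(+1)^0·(-1)^1 = -1.
Ram(4045470, -116358) = {2, 5, 13, 23, 41, 43}; no ℚ_2-point on the conic.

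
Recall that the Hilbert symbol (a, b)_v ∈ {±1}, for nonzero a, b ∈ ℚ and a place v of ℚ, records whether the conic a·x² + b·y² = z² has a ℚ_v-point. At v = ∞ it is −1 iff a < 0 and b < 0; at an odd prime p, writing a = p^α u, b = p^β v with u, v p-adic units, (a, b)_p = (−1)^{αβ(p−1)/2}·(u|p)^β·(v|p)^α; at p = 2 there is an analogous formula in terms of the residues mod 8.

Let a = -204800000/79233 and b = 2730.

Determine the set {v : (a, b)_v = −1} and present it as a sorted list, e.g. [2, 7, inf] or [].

[2, 5, 7, 11]

Mod squares: a ≡ -165, b ≡ 2730. Check v ∈ {∞, 2, 3, 5, 7, 11, 13}.
v=2: v_2(a)=16, v_2(b)=1; units ≡ 3, 5 (mod 8); ε·ε+αω+βω = 1·0+16·1+1·1 ≡ 1  ⇒  (a,b)_2 = -1.
v=3: a=3^-1·(≡2), b=3^1·(≡1) mod 3; (2|3)=-1, (1|3)=+1; (−1)^{-1·1·1}·(-1)^1·(+1)^-1 = +1.
v=13: a=13^0·(≡1), b=13^1·(≡2) mod 13; (1|13)=+1, (2|13)=-1; (−1)^{0·1·6}·(+1)^1·(-1)^0 = +1.
v=∞: -165 < 0 and 2730 > 0  ⇒  (a,b)_∞ = +1.
v=7: a=7^-4·(≡3), b=7^1·(≡5) mod 7; (3|7)=-1, (5|7)=-1; (−1)^{-4·1·3}·(-1)^1·(-1)^-4 = -1.
v=5: a=5^5·(≡3), b=5^1·(≡1) mod 5; (3|5)=-1, (1|5)=+1; (−1)^{5·1·2}·(-1)^1·(+1)^5 = -1.
v=11: a=11^-1·(≡10), b=11^0·(≡2) mod 11; (10|11)=-1, (2|11)=-1; (−1)^{-1·0·5}·(-1)^0·(-1)^-1 = -1.
(-165, 2730 / ℚ) ramifies at {2, 5, 7, 11}: a division algebra.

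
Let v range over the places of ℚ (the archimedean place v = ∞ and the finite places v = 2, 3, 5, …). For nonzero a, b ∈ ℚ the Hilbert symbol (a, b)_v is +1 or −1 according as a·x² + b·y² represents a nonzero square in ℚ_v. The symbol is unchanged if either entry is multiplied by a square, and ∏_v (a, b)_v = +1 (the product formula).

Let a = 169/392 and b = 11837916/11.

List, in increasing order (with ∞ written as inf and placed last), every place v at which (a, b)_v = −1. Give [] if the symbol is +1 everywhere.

[2, 11]

(a, b) ≡ (2, 4301) mod (ℚ^×)²; places V = {2, 3, 7, 11, 13, 17, 23, 29, ∞}.
(a,b)_17: α=0, u≡16; β=1, v≡1 (mod 17); (16|17)=+1, (1|17)=+1; sign (−1)^0·+1^1·+1^0 = +1.
(a,b)_29: α=0, u≡19; β=2, v≡1 (mod 29); (19|29)=-1, (1|29)=+1; sign (−1)^0·-1^2·+1^0 = +1.
(a,b)_13: α=2, u≡7; β=0, v≡7 (mod 13); (7|13)=-1, (7|13)=-1; sign (−1)^0·-1^0·-1^2 = +1.
(a,b)_7: α=-2, u≡1; β=0, v≡5 (mod 7); (1|7)=+1, (5|7)=-1; sign (−1)^0·+1^0·-1^-2 = +1.
(a,b)_3: α=0, u≡2; β=2, v≡2 (mod 3); (2|3)=-1, (2|3)=-1; sign (−1)^0·-1^2·-1^0 = +1.
(a,b)_∞: sgn(2)=+, sgn(4301)=+, so +1.
(a,b)_11: α=0, u≡10; β=-1, v≡2 (mod 11); (10|11)=-1, (2|11)=-1; sign (−1)^0·-1^-1·-1^0 = -1.
(a,b)_23: α=0, u≡8; β=1, v≡4 (mod 23); (8|23)=+1, (4|23)=+1; sign (−1)^0·+1^1·+1^0 = +1.
(a,b)_2: α=-3, β=2; u≡1, v≡5 (mod 8); ε(u)ε(v)=0·0, αω(v)=-3·1, βω(u)=2·0; sum ≡ 1  ⇒  -1.
Ram(2, 4301) = {2, 11}; no ℚ_2-point on the conic.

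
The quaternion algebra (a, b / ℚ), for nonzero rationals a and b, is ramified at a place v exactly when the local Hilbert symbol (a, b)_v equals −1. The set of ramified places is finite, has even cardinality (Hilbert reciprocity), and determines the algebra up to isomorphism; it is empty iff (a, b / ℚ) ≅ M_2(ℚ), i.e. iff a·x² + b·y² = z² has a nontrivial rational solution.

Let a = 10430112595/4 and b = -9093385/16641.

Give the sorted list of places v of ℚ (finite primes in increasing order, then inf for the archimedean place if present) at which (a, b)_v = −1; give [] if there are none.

Mod squares: a ≡ 37555, b ≡ -31465. Check v ∈ {∞, 2, 3, 5, 7, 17, 29, 31, 37, 43}.
v=5: a=5^1·(≡1), b=5^1·(≡3) mod 5; (1|5)=+1, (3|5)=-1; (−1)^{1·1·2}·(+1)^1·(-1)^1 = -1.
v=31: a=31^2·(≡4), b=31^1·(≡28) mod 31; (4|31)=+1, (28|31)=+1; (−1)^{2·1·15}·(+1)^1·(+1)^2 = +1.
v=43: a=43^0·(≡11), b=43^-2·(≡14) mod 43; (11|43)=+1, (14|43)=+1; (−1)^{0·-2·21}·(+1)^-2·(+1)^0 = +1.
v=3: a=3^0·(≡1), b=3^-2·(≡2) mod 3; (1|3)=+1, (2|3)=-1; (−1)^{0·-2·1}·(+1)^-2·(-1)^0 = +1.
v=2: v_2(a)=-2, v_2(b)=0; units ≡ 3, 7 (mod 8); ε·ε+αω+βω = 1·1+-2·0+0·1 ≡ 1  ⇒  (a,b)_2 = -1.
v=7: a=7^1·(≡3), b=7^1·(≡6) mod 7; (3|7)=-1, (6|7)=-1; (−1)^{1·1·3}·(-1)^1·(-1)^1 = -1.
v=37: a=37^1·(≡28), b=37^0·(≡13) mod 37; (28|37)=+1, (13|37)=-1; (−1)^{1·0·18}·(+1)^0·(-1)^1 = -1.
v=17: a=17^2·(≡13), b=17^2·(≡16) mod 17; (13|17)=+1, (16|17)=+1; (−1)^{2·2·8}·(+1)^2·(+1)^2 = +1.
v=∞: 37555 > 0 and -31465 < 0  ⇒  (a,b)_∞ = +1.
v=29: a=29^1·(≡10), b=29^1·(≡15) mod 29; (10|29)=-1, (15|29)=-1; (−1)^{1·1·14}·(-1)^1·(-1)^1 = +1.
|Ram(37555, -31465)| = 4, even; anisotropic at {2, 5, 7, 37}.

[2, 5, 7, 37]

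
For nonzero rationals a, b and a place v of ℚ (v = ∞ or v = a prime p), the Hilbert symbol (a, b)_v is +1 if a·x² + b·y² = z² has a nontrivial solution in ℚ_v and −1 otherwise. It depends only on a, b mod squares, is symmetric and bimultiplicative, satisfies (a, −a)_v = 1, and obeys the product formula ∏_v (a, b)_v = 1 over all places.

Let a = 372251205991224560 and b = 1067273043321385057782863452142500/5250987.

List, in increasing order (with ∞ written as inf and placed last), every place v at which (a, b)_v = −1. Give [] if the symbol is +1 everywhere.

[2, 3, 17, 23]

(a, b) ≡ (20615, 289731) mod (ℚ^×)²; places V = {2, 3, 5, 7, 11, 13, 17, 19, 23, 31, ∞}.
(a,b)_31: α=1, u≡14; β=2, v≡18 (mod 31); (14|31)=+1, (18|31)=+1; sign (−1)^0·+1^2·+1^1 = +1.
(a,b)_23: α=2, u≡17; β=3, v≡18 (mod 23); (17|23)=-1, (18|23)=+1; sign (−1)^0·-1^3·+1^2 = -1.
(a,b)_11: α=2, u≡1; β=6, v≡2 (mod 11); (1|11)=+1, (2|11)=-1; sign (−1)^0·+1^6·-1^2 = +1.
(a,b)_19: α=3, u≡18; β=9, v≡16 (mod 19); (18|19)=-1, (16|19)=+1; sign (−1)^1·-1^9·+1^3 = +1.
(a,b)_13: α=2, u≡4; β=1, v≡7 (mod 13); (4|13)=+1, (7|13)=-1; sign (−1)^0·+1^1·-1^2 = +1.
(a,b)_2: α=4, β=2; u≡7, v≡3 (mod 8); ε(u)ε(v)=1·1, αω(v)=4·1, βω(u)=2·0; sum ≡ 1  ⇒  -1.
(a,b)_∞: sgn(20615)=+, sgn(289731)=+, so +1.
(a,b)_5: α=1, u≡2; β=4, v≡4 (mod 5); (2|5)=-1, (4|5)=+1; sign (−1)^0·-1^4·+1^1 = +1.
(a,b)_3: α=0, u≡2; β=-7, v≡1 (mod 3); (2|3)=-1, (1|3)=+1; sign (−1)^0·-1^-7·+1^0 = -1.
(a,b)_17: α=2, u≡6; β=3, v≡16 (mod 17); (6|17)=-1, (16|17)=+1; sign (−1)^0·-1^3·+1^2 = -1.
(a,b)_7: α=1, u≡3; β=-4, v≡4 (mod 7); (3|7)=-1, (4|7)=+1; sign (−1)^0·-1^-4·+1^1 = +1.
|Ram(20615, 289731)| = 4, even; anisotropic at {2, 3, 17, 23}.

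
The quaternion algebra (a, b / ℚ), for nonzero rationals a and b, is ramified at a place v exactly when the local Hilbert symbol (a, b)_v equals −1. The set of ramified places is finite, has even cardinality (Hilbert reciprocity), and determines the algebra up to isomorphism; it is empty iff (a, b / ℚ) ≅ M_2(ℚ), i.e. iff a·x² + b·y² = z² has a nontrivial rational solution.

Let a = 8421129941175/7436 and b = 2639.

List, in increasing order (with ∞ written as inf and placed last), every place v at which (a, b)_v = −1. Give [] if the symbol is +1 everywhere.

Mod squares: a ≡ 74613, b ≡ 2639. Check v ∈ {∞, 2, 3, 5, 7, 11, 13, 17, 19, 29}.
v=17: a=17^1·(≡12), b=17^0·(≡4) mod 17; (12|17)=-1, (4|17)=+1; (−1)^{1·0·8}·(-1)^0·(+1)^1 = +1.
v=2: v_2(a)=-2, v_2(b)=0; units ≡ 5, 7 (mod 8); ε·ε+αω+βω = 0·1+-2·0+0·1 ≡ 0  ⇒  (a,b)_2 = +1.
v=19: a=19^1·(≡8), b=19^0·(≡17) mod 19; (8|19)=-1, (17|19)=+1; (−1)^{1·0·9}·(-1)^0·(+1)^1 = +1.
v=13: a=13^-2·(≡11), b=13^1·(≡8) mod 13; (11|13)=-1, (8|13)=-1; (−1)^{-2·1·6}·(-1)^1·(-1)^-2 = -1.
v=11: a=11^-1·(≡10), b=11^0·(≡10) mod 11; (10|11)=-1, (10|11)=-1; (−1)^{-1·0·5}·(-1)^0·(-1)^-1 = -1.
v=∞: 74613 > 0 and 2639 > 0  ⇒  (a,b)_∞ = +1.
v=3: a=3^11·(≡1), b=3^0·(≡2) mod 3; (1|3)=+1, (2|3)=-1; (−1)^{11·0·1}·(+1)^0·(-1)^11 = -1.
v=29: a=29^2·(≡5), b=29^1·(≡4) mod 29; (5|29)=+1, (4|29)=+1; (−1)^{2·1·14}·(+1)^1·(+1)^2 = +1.
v=5: a=5^2·(≡2), b=5^0·(≡4) mod 5; (2|5)=-1, (4|5)=+1; (−1)^{2·0·2}·(-1)^0·(+1)^2 = +1.
v=7: a=7^1·(≡3), b=7^1·(≡6) mod 7; (3|7)=-1, (6|7)=-1; (−1)^{1·1·3}·(-1)^1·(-1)^1 = -1.
|Ram(74613, 2639)| = 4, even; anisotropic at {3, 7, 11, 13}.

[3, 7, 11, 13]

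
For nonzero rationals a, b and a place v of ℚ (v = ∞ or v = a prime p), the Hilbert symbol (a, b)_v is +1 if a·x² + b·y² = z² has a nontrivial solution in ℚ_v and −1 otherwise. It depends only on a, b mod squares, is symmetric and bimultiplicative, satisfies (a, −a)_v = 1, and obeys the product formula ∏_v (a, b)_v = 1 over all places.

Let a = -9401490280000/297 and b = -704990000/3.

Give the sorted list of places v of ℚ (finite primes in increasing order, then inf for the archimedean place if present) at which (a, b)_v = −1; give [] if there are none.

[2, 3, 29, inf]

(a, b) ≡ (-45894849, -211497) mod (ℚ^×)²; places V = {2, 3, 5, 7, 11, 13, 17, 29, 31, ∞}.
(a,b)_17: α=1, u≡10; β=1, v≡7 (mod 17); (10|17)=-1, (7|17)=-1; sign (−1)^0·-1^1·-1^1 = +1.
(a,b)_3: α=-3, u≡1; β=-1, v≡1 (mod 3); (1|3)=+1, (1|3)=+1; sign (−1)^1·+1^-1·+1^-3 = -1.
(a,b)_29: α=1, u≡25; β=1, v≡11 (mod 29); (25|29)=+1, (11|29)=-1; sign (−1)^0·+1^1·-1^1 = -1.
(a,b)_31: α=1, u≡5; β=0, v≡1 (mod 31); (5|31)=+1, (1|31)=+1; sign (−1)^0·+1^0·+1^1 = +1.
(a,b)_13: α=3, u≡11; β=1, v≡11 (mod 13); (11|13)=-1, (11|13)=-1; sign (−1)^0·-1^1·-1^3 = +1.
(a,b)_5: α=4, u≡1; β=4, v≡2 (mod 5); (1|5)=+1, (2|5)=-1; sign (−1)^0·+1^4·-1^4 = +1.
(a,b)_7: α=1, u≡6; β=0, v≡2 (mod 7); (6|7)=-1, (2|7)=+1; sign (−1)^0·-1^0·+1^1 = +1.
(a,b)_∞: sgn(-45894849)=−, sgn(-211497)=−, so -1.
(a,b)_11: α=-1, u≡10; β=1, v≡5 (mod 11); (10|11)=-1, (5|11)=+1; sign (−1)^1·-1^1·+1^-1 = +1.
(a,b)_2: α=6, β=4; u≡7, v≡7 (mod 8); ε(u)ε(v)=1·1, αω(v)=6·0, βω(u)=4·0; sum ≡ 1  ⇒  -1.
Ram(-45894849, -211497) = {2, 3, 29, ∞}; no ℚ_2-point on the conic.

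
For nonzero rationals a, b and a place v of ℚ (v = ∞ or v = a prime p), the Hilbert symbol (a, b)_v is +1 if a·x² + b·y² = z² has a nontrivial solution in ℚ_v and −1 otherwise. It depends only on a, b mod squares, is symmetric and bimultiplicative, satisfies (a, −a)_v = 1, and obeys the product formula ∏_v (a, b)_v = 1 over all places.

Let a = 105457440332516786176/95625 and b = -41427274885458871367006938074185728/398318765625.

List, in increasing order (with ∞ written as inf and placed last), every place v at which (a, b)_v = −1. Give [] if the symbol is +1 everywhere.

[2, 13, 19, 47]

Mod squares: a ≡ 263268902, b ≡ -27898. Check v ∈ {∞, 2, 3, 5, 7, 11, 13, 17, 19, 23, 29, 37, 47}.
v=13: a=13^1·(≡7), b=13^1·(≡3) mod 13; (7|13)=-1, (3|13)=+1; (−1)^{1·1·6}·(-1)^1·(+1)^1 = -1.
v=∞: 263268902 > 0 and -27898 < 0  ⇒  (a,b)_∞ = +1.
v=47: a=47^1·(≡32), b=47^2·(≡15) mod 47; (32|47)=+1, (15|47)=-1; (−1)^{1·2·23}·(+1)^2·(-1)^1 = -1.
v=11: a=11^0·(≡7), b=11^-2·(≡9) mod 11; (7|11)=-1, (9|11)=+1; (−1)^{0·-2·5}·(-1)^-2·(+1)^0 = +1.
v=3: a=3^-2·(≡2), b=3^-6·(≡2) mod 3; (2|3)=-1, (2|3)=-1; (−1)^{-2·-6·1}·(-1)^-6·(-1)^-2 = +1.
v=29: a=29^3·(≡6), b=29^5·(≡7) mod 29; (6|29)=+1, (7|29)=+1; (−1)^{3·5·14}·(+1)^5·(+1)^3 = +1.
v=2: v_2(a)=15, v_2(b)=23; units ≡ 3, 3 (mod 8); ε·ε+αω+βω = 1·1+15·1+23·1 ≡ 1  ⇒  (a,b)_2 = -1.
v=19: a=19^3·(≡10), b=19^4·(≡15) mod 19; (10|19)=-1, (15|19)=-1; (−1)^{3·4·9}·(-1)^4·(-1)^3 = -1.
v=7: a=7^0·(≡1), b=7^4·(≡4) mod 7; (1|7)=+1, (4|7)=+1; (−1)^{0·4·3}·(+1)^4·(+1)^0 = +1.
v=23: a=23^1·(≡9), b=23^2·(≡8) mod 23; (9|23)=+1, (8|23)=+1; (−1)^{1·2·11}·(+1)^2·(+1)^1 = +1.
v=17: a=17^-1·(≡15), b=17^-2·(≡8) mod 17; (15|17)=+1, (8|17)=+1; (−1)^{-1·-2·8}·(+1)^-2·(+1)^-1 = +1.
v=5: a=5^-4·(≡2), b=5^-6·(≡2) mod 5; (2|5)=-1, (2|5)=-1; (−1)^{-4·-6·2}·(-1)^-6·(-1)^-4 = +1.
v=37: a=37^2·(≡25), b=37^3·(≡6) mod 37; (25|37)=+1, (6|37)=-1; (−1)^{2·3·18}·(+1)^3·(-1)^2 = +1.
(263268902, -27898 / ℚ) ramifies at {2, 13, 19, 47}: a division algebra.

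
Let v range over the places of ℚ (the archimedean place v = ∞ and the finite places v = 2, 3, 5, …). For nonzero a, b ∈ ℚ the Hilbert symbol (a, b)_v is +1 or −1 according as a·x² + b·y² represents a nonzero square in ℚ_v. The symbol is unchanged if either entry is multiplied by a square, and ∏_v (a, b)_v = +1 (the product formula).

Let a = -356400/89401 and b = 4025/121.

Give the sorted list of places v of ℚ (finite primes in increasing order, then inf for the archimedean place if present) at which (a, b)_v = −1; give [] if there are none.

[7, 11]

Mod squares: a ≡ -11, b ≡ 161. Check v ∈ {∞, 2, 3, 5, 7, 11, 13, 23}.
v=3: a=3^4·(≡1), b=3^0·(≡2) mod 3; (1|3)=+1, (2|3)=-1; (−1)^{4·0·1}·(+1)^0·(-1)^4 = +1.
v=13: a=13^-2·(≡11), b=13^0·(≡2) mod 13; (11|13)=-1, (2|13)=-1; (−1)^{-2·0·6}·(-1)^0·(-1)^-2 = +1.
v=∞: -11 < 0 and 161 > 0  ⇒  (a,b)_∞ = +1.
v=5: a=5^2·(≡4), b=5^2·(≡1) mod 5; (4|5)=+1, (1|5)=+1; (−1)^{2·2·2}·(+1)^2·(+1)^2 = +1.
v=2: v_2(a)=4, v_2(b)=0; units ≡ 5, 1 (mod 8); ε·ε+αω+βω = 0·0+4·0+0·1 ≡ 0  ⇒  (a,b)_2 = +1.
v=11: a=11^1·(≡7), b=11^-2·(≡10) mod 11; (7|11)=-1, (10|11)=-1; (−1)^{1·-2·5}·(-1)^-2·(-1)^1 = -1.
v=23: a=23^-2·(≡1), b=23^1·(≡10) mod 23; (1|23)=+1, (10|23)=-1; (−1)^{-2·1·11}·(+1)^1·(-1)^-2 = +1.
v=7: a=7^0·(≡3), b=7^1·(≡4) mod 7; (3|7)=-1, (4|7)=+1; (−1)^{0·1·3}·(-1)^1·(+1)^0 = -1.
|Ram(-11, 161)| = 2, even; anisotropic at {7, 11}.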